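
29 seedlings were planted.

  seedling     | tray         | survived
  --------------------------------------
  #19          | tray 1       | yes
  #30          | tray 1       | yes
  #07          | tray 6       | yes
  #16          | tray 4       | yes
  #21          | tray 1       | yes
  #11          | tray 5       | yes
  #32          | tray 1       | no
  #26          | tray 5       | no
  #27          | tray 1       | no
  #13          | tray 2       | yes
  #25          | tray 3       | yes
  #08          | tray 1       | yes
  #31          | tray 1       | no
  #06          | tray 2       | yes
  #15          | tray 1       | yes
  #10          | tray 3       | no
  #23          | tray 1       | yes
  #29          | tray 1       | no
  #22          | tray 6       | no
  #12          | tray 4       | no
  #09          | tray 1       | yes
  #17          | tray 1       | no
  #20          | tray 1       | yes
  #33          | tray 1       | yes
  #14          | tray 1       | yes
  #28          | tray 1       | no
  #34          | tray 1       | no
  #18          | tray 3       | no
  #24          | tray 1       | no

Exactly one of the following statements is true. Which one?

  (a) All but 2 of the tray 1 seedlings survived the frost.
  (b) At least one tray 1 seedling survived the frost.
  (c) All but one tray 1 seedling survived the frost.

|A| = 18, |A ∩ B| = 10, |A ∖ B| = 8.
(a) requires |A ∖ B| = 2: false.
(b) requires A ∩ B ≠ ∅ (|A ∩ B| ≥ 1): true.
(c) requires |A ∖ B| = 1: false.

(b)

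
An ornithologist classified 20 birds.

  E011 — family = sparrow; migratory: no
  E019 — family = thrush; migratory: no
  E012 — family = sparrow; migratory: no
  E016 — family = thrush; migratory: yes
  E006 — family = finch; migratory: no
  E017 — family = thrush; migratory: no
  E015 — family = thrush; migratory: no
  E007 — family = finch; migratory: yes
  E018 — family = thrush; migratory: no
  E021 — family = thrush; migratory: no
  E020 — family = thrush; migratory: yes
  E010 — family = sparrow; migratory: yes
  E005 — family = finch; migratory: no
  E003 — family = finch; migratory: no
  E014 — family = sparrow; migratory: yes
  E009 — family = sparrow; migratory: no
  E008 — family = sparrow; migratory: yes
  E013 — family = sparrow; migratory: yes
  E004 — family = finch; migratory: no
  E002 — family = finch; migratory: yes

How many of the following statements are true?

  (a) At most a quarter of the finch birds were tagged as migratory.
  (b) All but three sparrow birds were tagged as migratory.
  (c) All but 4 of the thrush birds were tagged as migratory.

(a) finch: |A| = 6, |A ∩ B| = 2; needs |A ∩ B| / |A| ≤ 1/4 — false.
(b) sparrow: |A| = 7, |A ∩ B| = 4; needs |A ∖ B| = 3 — true.
(c) thrush: |A| = 7, |A ∩ B| = 2; needs |A ∖ B| = 4 — false.

1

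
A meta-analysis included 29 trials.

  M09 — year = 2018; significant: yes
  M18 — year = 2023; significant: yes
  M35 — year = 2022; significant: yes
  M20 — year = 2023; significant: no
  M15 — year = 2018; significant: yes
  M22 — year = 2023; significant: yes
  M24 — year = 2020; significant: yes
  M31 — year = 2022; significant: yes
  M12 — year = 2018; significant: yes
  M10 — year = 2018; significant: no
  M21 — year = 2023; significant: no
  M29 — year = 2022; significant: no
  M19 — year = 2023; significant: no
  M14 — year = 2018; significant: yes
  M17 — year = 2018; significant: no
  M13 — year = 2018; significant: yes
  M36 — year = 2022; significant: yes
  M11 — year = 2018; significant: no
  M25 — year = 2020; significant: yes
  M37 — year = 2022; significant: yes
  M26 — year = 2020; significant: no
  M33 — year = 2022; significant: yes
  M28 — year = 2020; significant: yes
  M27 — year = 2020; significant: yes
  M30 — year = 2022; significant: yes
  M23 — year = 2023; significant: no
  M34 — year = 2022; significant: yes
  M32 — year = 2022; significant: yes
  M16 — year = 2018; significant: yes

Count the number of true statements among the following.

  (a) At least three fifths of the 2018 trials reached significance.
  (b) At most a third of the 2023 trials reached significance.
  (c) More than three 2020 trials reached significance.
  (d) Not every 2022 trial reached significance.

4

(a) 2018: |A| = 9, |A ∩ B| = 6; needs |A ∩ B| / |A| ≥ 3/5 — true.
(b) 2023: |A| = 6, |A ∩ B| = 2; needs |A ∩ B| / |A| ≤ 1/3 — true.
(c) 2020: |A| = 5, |A ∩ B| = 4; needs |A ∩ B| > 3 — true.
(d) 2022: |A| = 9, |A ∩ B| = 8; needs A ⊄ B (|A ∖ B| ≥ 1) — true.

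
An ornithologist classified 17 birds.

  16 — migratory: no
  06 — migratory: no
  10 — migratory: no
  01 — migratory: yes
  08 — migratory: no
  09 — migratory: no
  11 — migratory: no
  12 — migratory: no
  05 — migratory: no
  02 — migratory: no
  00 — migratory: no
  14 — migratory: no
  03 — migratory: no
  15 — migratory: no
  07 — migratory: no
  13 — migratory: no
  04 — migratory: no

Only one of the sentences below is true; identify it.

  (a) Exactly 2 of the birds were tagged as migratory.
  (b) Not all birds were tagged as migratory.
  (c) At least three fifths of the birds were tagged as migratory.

|A| = 17, |A ∩ B| = 1, |A ∖ B| = 16.
(a) requires |A ∩ B| = 2: false.
(b) requires A ⊄ B (|A ∖ B| ≥ 1): true.
(c) requires |A ∩ B| / |A| ≥ 3/5: false.

(b)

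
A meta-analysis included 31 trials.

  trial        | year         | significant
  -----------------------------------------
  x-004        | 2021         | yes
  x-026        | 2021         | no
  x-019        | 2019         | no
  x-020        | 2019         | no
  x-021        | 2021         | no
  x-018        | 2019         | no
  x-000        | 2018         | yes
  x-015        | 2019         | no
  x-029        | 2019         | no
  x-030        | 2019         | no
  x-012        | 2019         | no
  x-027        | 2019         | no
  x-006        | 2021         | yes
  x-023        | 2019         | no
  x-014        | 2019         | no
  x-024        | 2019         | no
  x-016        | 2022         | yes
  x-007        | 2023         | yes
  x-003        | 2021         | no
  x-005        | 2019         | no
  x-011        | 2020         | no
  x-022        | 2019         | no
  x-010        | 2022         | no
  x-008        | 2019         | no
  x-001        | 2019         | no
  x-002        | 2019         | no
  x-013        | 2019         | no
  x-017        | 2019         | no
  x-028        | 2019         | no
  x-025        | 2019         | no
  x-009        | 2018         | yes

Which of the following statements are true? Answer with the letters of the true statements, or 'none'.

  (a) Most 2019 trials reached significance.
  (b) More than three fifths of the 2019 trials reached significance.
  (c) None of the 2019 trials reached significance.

|A| = 20, |A ∩ B| = 0, |A ∖ B| = 20.
(a) |A ∩ B| > |A ∖ B|: fails.
(b) |A ∩ B| / |A| > 3/5: fails.
(c) A ∩ B = ∅ (|A ∩ B| = 0): holds.

(c)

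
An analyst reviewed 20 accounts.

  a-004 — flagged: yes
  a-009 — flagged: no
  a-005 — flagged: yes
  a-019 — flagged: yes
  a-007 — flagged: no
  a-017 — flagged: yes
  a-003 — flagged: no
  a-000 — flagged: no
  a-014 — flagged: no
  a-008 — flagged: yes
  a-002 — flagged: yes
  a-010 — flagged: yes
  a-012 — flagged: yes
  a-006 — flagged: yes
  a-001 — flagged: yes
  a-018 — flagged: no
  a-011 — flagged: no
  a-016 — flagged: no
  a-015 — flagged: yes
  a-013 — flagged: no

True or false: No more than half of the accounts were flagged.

'No more than half of the accounts were flagged' holds iff |A ∩ B| ≤ |A ∖ B|.
|A| = 20, |A ∩ B| = 11, |A ∖ B| = 9.
11 > 9, so the statement is false.

False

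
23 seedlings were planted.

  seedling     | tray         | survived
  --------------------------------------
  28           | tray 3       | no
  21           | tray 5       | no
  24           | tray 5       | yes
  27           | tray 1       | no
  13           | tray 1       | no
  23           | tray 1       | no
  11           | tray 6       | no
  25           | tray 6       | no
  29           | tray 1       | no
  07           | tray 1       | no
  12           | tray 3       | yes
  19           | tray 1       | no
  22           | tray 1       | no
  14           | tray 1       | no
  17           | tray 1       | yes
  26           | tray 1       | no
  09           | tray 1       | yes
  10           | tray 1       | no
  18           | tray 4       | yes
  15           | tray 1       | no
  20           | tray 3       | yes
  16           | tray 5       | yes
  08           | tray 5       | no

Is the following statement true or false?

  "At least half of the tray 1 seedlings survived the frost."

The determiner here denotes the relation: |A ∩ B| ≥ |A ∖ B|.
A (the restrictor) = {27, 13, 23, 29, 07, 19, 22, 14, 17, 26, 09, 10, 15}, |A| = 13.
A ∩ B = {17, 09}, so |A ∩ B| = 2.
A ∖ B = {27, 13, 23, 29, 07, 19, 22, 14, 26, 10, 15}, so |A ∖ B| = 11.
2 < 11, so the statement is false.

False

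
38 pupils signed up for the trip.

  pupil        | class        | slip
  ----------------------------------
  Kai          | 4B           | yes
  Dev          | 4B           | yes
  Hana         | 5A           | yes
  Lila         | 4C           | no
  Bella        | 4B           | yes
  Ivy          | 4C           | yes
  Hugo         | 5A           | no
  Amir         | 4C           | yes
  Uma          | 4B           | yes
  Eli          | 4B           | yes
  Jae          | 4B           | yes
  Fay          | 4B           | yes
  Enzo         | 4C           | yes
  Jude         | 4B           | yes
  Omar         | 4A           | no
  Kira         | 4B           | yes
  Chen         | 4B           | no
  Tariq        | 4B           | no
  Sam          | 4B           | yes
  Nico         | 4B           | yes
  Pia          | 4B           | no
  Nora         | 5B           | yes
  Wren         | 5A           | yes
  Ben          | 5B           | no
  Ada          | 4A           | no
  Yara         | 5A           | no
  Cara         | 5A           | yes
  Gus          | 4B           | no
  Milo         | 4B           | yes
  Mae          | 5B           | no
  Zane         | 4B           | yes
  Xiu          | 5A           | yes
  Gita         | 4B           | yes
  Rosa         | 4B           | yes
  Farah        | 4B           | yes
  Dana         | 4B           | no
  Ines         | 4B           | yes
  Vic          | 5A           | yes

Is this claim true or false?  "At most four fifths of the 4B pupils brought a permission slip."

The determiner here denotes the relation: |A ∩ B| / |A| ≤ 4/5.
|A| = 22, |A ∩ B| = 17, |A ∖ B| = 5.
|A ∩ B|/|A| = 17/22, so the statement is true.

True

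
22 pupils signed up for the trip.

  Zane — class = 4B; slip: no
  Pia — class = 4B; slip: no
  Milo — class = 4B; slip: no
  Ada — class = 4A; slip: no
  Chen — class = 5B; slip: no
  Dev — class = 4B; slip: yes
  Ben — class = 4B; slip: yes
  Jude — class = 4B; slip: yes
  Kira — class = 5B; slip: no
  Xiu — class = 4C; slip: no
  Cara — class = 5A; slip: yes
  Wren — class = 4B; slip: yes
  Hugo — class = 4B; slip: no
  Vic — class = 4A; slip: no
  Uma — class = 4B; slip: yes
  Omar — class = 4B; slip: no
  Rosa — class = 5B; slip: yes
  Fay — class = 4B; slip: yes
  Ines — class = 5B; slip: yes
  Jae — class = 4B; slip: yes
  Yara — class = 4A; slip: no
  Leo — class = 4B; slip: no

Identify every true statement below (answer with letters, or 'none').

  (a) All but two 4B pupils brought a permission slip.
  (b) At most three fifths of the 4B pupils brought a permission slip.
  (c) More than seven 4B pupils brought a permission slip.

(b)

|A| = 13, |A ∩ B| = 7, |A ∖ B| = 6.
(a) |A ∖ B| = 2: fails.
(b) |A ∩ B| / |A| ≤ 3/5: holds.
(c) |A ∩ B| > 7: fails.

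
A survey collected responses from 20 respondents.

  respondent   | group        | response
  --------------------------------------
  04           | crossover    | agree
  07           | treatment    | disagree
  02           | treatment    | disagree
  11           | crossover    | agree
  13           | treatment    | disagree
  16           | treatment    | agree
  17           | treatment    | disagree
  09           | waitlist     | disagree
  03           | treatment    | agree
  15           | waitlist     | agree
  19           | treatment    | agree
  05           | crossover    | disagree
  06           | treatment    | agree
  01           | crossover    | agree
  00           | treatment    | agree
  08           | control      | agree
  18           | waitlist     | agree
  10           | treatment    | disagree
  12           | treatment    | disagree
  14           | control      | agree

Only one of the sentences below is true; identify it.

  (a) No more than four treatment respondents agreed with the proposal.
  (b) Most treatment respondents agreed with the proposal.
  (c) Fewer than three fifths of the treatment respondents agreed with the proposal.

|A| = 11, |A ∩ B| = 5, |A ∖ B| = 6.
(a) requires |A ∩ B| ≤ 4: false.
(b) requires |A ∩ B| > |A ∖ B|: false.
(c) requires |A ∩ B| / |A| < 3/5: true.

(c)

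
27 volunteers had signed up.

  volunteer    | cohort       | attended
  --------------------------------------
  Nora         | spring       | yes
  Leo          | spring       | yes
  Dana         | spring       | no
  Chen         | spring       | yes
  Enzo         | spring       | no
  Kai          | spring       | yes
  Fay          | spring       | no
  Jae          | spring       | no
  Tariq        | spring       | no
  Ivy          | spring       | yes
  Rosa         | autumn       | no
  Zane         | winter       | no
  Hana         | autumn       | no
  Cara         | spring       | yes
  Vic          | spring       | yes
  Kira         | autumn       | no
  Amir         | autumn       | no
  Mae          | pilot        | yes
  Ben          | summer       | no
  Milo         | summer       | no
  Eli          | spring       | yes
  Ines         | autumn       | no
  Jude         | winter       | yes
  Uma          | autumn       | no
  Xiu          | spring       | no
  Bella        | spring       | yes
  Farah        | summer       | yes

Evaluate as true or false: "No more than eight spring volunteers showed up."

Truth condition: |A ∩ B| ≤ 8.
|A| = 15, |A ∩ B| = 9, |A ∖ B| = 6.
|A ∩ B| = 9, so the statement is false.

False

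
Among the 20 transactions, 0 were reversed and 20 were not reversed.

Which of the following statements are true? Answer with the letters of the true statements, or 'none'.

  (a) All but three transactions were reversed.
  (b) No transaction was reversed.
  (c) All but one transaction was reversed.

(b)

|A| = 20, |A ∩ B| = 0, |A ∖ B| = 20.
(a) |A ∖ B| = 3: fails.
(b) A ∩ B = ∅ (|A ∩ B| = 0): holds.
(c) |A ∖ B| = 1: fails.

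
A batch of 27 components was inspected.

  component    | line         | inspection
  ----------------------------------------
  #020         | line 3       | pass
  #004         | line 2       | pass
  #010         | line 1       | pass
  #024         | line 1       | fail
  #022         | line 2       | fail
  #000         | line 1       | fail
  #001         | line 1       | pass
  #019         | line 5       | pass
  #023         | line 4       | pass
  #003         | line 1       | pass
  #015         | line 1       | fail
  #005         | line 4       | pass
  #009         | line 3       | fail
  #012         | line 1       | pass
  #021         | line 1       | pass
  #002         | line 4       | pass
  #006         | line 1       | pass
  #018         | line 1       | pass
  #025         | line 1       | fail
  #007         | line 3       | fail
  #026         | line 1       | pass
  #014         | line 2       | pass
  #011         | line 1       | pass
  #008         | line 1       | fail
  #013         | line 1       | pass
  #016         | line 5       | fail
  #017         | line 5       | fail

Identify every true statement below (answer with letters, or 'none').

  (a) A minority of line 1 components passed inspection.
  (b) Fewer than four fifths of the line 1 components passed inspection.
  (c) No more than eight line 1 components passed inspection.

(b)

|A| = 15, |A ∩ B| = 10, |A ∖ B| = 5.
(a) |A ∩ B| < |A ∖ B|: fails.
(b) |A ∩ B| / |A| < 4/5: holds.
(c) |A ∩ B| ≤ 8: fails.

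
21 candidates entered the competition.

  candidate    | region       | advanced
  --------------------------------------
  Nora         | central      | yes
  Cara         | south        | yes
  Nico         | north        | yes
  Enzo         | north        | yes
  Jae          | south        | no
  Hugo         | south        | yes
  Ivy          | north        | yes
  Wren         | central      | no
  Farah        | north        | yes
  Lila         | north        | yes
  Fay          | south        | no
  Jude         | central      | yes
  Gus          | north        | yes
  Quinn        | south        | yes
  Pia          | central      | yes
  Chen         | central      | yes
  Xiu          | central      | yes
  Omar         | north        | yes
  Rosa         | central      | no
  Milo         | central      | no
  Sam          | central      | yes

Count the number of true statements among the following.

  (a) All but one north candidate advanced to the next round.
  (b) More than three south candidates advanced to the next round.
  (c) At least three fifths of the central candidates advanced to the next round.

(a) north: |A| = 7, |A ∩ B| = 7; needs |A ∖ B| = 1 — false.
(b) south: |A| = 5, |A ∩ B| = 3; needs |A ∩ B| > 3 — false.
(c) central: |A| = 9, |A ∩ B| = 6; needs |A ∩ B| / |A| ≥ 3/5 — true.

1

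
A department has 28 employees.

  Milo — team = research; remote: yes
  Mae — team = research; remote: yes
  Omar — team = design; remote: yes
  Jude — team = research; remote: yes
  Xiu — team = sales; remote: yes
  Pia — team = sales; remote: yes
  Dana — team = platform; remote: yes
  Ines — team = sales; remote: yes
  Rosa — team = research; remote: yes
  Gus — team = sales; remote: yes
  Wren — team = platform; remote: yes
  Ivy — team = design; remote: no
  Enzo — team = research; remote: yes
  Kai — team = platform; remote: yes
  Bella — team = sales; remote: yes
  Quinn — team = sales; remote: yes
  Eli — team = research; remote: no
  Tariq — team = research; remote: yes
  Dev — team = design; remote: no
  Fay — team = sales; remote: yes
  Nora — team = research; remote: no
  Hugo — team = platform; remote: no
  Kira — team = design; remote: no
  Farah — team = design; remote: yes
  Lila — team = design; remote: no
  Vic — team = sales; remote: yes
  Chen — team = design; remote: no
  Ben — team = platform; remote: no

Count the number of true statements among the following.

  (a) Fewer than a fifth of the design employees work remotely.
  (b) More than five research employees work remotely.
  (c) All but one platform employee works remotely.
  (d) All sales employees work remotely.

(a) design: |A| = 7, |A ∩ B| = 2; needs |A ∩ B| / |A| < 1/5 — false.
(b) research: |A| = 8, |A ∩ B| = 6; needs |A ∩ B| > 5 — true.
(c) platform: |A| = 5, |A ∩ B| = 3; needs |A ∖ B| = 1 — false.
(d) sales: |A| = 8, |A ∩ B| = 8; needs A ⊆ B, i.e. every element of A is in B (|A ∖ B| = 0) — true.

2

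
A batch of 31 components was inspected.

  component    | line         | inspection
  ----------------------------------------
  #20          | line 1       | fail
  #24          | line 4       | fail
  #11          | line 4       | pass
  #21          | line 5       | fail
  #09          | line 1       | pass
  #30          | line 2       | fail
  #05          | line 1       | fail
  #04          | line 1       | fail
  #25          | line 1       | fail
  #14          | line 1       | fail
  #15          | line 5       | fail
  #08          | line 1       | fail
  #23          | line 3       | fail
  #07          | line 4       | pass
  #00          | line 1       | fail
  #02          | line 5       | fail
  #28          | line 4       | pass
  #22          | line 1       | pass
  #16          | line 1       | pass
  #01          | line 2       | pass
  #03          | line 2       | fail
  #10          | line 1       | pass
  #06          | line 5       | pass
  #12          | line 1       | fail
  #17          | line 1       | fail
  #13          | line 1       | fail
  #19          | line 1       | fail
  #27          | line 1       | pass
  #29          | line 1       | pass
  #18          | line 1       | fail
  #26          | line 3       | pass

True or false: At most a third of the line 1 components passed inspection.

Truth condition: |A ∩ B| / |A| ≤ 1/3.
|A| = 18, |A ∩ B| = 6, |A ∖ B| = 12.
|A ∩ B|/|A| = 6/18, so the statement is true.

True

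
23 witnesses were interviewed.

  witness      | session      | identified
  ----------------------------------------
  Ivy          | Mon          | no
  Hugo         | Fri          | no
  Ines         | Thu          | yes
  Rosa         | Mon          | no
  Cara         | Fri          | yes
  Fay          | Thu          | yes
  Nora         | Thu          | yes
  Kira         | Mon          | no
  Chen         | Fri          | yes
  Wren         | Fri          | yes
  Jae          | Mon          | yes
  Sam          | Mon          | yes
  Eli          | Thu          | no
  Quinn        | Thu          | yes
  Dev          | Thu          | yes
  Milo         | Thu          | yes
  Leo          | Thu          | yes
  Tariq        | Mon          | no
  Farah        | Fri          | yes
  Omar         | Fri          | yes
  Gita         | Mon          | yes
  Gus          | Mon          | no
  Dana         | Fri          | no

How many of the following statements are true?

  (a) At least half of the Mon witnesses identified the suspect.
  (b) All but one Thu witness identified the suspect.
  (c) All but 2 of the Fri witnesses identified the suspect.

2

(a) Mon: |A| = 8, |A ∩ B| = 3; needs |A ∩ B| ≥ |A ∖ B| — false.
(b) Thu: |A| = 8, |A ∩ B| = 7; needs |A ∖ B| = 1 — true.
(c) Fri: |A| = 7, |A ∩ B| = 5; needs |A ∖ B| = 2 — true.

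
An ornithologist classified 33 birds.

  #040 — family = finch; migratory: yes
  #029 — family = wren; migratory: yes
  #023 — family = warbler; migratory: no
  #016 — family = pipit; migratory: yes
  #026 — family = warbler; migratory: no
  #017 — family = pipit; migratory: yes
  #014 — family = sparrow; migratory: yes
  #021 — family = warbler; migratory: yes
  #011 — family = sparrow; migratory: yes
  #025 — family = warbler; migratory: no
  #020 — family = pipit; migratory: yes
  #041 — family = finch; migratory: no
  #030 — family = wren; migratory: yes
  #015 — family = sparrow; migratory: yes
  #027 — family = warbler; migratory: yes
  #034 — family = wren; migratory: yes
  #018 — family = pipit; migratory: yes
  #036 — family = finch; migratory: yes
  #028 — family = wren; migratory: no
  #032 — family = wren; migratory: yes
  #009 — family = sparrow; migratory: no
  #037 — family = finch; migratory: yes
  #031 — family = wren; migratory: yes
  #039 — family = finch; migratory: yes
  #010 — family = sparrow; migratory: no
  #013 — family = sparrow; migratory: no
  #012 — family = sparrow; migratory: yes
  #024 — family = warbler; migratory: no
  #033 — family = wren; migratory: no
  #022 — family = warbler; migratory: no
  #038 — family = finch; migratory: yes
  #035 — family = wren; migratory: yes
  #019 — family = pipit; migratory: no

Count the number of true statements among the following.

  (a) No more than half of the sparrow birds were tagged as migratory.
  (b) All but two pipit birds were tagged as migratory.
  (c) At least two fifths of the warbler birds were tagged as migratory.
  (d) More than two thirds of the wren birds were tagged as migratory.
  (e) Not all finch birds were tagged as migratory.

2

(a) sparrow: |A| = 7, |A ∩ B| = 4; needs |A ∩ B| ≤ |A ∖ B| — false.
(b) pipit: |A| = 5, |A ∩ B| = 4; needs |A ∖ B| = 2 — false.
(c) warbler: |A| = 7, |A ∩ B| = 2; needs |A ∩ B| / |A| ≥ 2/5 — false.
(d) wren: |A| = 8, |A ∩ B| = 6; needs |A ∩ B| / |A| > 2/3 — true.
(e) finch: |A| = 6, |A ∩ B| = 5; needs A ⊄ B (|A ∖ B| ≥ 1) — true.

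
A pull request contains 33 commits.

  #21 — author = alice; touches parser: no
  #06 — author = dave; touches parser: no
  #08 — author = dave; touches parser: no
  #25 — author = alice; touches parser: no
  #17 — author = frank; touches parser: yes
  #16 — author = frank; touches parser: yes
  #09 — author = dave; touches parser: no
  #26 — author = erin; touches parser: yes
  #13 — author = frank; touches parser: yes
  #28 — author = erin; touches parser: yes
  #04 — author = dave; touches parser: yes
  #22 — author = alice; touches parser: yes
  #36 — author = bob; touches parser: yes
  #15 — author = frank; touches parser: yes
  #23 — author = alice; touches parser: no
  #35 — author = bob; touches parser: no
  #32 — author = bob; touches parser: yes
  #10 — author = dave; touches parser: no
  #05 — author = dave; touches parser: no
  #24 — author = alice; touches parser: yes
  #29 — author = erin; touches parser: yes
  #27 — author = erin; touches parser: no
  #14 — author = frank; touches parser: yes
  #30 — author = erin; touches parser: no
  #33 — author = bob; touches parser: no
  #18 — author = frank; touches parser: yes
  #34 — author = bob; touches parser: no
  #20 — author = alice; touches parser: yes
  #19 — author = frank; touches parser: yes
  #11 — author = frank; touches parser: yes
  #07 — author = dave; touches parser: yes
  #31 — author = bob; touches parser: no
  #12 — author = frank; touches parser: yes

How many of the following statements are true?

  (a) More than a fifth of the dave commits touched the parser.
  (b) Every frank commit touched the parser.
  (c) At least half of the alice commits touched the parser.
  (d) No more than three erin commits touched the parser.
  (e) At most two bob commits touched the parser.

5

(a) dave: |A| = 7, |A ∩ B| = 2; needs |A ∩ B| / |A| > 1/5 — true.
(b) frank: |A| = 9, |A ∩ B| = 9; needs A ⊆ B, i.e. every element of A is in B (|A ∖ B| = 0) — true.
(c) alice: |A| = 6, |A ∩ B| = 3; needs |A ∩ B| ≥ |A ∖ B| — true.
(d) erin: |A| = 5, |A ∩ B| = 3; needs |A ∩ B| ≤ 3 — true.
(e) bob: |A| = 6, |A ∩ B| = 2; needs |A ∩ B| ≤ 2 — true.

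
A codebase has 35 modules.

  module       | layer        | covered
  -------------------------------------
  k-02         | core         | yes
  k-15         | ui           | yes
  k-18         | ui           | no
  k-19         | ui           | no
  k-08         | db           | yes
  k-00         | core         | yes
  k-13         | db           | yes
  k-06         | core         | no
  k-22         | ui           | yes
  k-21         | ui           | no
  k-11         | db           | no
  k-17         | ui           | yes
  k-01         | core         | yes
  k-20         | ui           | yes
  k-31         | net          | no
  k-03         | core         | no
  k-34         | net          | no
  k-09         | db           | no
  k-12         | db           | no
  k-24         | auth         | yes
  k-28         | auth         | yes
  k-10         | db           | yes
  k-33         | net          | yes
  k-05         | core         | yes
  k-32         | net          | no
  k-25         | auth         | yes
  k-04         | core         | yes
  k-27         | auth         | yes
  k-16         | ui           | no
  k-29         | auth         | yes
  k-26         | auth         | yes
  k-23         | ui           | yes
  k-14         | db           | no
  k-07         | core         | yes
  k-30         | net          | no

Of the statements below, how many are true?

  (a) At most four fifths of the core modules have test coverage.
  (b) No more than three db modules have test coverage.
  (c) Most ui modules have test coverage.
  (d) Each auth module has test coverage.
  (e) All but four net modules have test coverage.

5

(a) core: |A| = 8, |A ∩ B| = 6; needs |A ∩ B| / |A| ≤ 4/5 — true.
(b) db: |A| = 7, |A ∩ B| = 3; needs |A ∩ B| ≤ 3 — true.
(c) ui: |A| = 9, |A ∩ B| = 5; needs |A ∩ B| > |A ∖ B| — true.
(d) auth: |A| = 6, |A ∩ B| = 6; needs A ⊆ B, i.e. every element of A is in B (|A ∖ B| = 0) — true.
(e) net: |A| = 5, |A ∩ B| = 1; needs |A ∖ B| = 4 — true.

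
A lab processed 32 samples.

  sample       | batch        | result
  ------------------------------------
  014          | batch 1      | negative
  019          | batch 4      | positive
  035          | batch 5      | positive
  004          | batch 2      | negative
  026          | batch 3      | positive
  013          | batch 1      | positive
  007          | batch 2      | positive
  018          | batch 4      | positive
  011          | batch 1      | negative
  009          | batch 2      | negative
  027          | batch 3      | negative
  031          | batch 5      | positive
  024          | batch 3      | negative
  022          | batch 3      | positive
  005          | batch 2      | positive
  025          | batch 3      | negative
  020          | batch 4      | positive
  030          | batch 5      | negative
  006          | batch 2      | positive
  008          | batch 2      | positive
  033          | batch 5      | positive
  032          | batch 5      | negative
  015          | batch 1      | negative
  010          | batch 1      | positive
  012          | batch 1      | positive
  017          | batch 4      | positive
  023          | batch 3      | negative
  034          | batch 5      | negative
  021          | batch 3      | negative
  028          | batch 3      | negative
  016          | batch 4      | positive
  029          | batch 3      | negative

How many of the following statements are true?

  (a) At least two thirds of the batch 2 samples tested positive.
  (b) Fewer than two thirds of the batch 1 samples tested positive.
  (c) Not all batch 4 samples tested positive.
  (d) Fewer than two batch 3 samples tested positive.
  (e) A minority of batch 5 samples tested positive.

2

(a) batch 2: |A| = 6, |A ∩ B| = 4; needs |A ∩ B| / |A| ≥ 2/3 — true.
(b) batch 1: |A| = 6, |A ∩ B| = 3; needs |A ∩ B| / |A| < 2/3 — true.
(c) batch 4: |A| = 5, |A ∩ B| = 5; needs A ⊄ B (|A ∖ B| ≥ 1) — false.
(d) batch 3: |A| = 9, |A ∩ B| = 2; needs |A ∩ B| < 2 — false.
(e) batch 5: |A| = 6, |A ∩ B| = 3; needs |A ∩ B| < |A ∖ B| — false.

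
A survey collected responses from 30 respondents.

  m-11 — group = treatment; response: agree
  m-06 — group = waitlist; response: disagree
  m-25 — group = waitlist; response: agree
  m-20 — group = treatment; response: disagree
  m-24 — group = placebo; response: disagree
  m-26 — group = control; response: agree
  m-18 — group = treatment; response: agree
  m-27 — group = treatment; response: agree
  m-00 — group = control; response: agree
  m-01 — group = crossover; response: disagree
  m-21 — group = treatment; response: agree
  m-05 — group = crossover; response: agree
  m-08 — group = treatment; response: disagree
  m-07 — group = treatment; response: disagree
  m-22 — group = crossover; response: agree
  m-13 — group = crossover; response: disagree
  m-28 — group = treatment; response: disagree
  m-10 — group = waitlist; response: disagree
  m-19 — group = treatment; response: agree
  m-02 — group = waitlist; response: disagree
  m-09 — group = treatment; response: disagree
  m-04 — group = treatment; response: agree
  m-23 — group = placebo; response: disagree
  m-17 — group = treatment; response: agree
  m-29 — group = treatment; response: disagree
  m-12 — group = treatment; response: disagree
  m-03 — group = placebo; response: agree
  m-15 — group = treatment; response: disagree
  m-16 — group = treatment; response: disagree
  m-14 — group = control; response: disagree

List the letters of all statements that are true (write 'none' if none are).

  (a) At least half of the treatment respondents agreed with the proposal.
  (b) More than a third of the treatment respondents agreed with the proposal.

(b)

|A| = 16, |A ∩ B| = 7, |A ∖ B| = 9.
(a) |A ∩ B| ≥ |A ∖ B|: fails.
(b) |A ∩ B| / |A| > 1/3: holds.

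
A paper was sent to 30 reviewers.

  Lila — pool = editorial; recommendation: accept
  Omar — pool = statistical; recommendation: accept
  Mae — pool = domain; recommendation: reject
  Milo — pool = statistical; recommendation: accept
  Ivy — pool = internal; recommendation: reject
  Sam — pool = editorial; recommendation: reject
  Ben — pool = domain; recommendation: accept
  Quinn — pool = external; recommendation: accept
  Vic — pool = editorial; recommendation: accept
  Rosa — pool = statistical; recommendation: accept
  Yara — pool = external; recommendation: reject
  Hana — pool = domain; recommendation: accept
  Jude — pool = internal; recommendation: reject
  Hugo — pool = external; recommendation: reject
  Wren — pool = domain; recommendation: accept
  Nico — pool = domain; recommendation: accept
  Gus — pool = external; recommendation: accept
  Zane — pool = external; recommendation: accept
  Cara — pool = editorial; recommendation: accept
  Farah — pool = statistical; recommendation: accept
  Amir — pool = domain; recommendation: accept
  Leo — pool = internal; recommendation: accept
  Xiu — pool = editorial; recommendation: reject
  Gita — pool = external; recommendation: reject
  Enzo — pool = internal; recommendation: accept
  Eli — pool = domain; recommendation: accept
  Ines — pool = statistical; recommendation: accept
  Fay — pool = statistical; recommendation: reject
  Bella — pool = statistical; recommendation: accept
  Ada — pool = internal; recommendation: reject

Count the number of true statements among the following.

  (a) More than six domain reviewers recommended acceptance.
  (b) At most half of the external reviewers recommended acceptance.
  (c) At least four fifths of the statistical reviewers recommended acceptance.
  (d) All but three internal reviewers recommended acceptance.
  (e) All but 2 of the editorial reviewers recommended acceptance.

4

(a) domain: |A| = 7, |A ∩ B| = 6; needs |A ∩ B| > 6 — false.
(b) external: |A| = 6, |A ∩ B| = 3; needs |A ∩ B| ≤ |A ∖ B| — true.
(c) statistical: |A| = 7, |A ∩ B| = 6; needs |A ∩ B| / |A| ≥ 4/5 — true.
(d) internal: |A| = 5, |A ∩ B| = 2; needs |A ∖ B| = 3 — true.
(e) editorial: |A| = 5, |A ∩ B| = 3; needs |A ∖ B| = 2 — true.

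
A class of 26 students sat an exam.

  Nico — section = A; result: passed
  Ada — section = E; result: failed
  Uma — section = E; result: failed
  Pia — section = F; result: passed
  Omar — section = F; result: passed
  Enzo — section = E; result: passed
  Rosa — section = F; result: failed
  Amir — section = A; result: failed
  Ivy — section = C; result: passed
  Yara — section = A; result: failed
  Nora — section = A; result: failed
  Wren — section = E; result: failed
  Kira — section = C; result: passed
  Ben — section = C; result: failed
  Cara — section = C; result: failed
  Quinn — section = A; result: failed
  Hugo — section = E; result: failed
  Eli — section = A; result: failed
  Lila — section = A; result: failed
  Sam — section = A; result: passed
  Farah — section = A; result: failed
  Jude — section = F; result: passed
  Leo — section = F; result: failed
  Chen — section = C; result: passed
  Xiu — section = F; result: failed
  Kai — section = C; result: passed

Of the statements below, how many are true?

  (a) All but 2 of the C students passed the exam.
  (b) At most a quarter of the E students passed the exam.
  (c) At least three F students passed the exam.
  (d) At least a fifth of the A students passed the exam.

4

(a) C: |A| = 6, |A ∩ B| = 4; needs |A ∖ B| = 2 — true.
(b) E: |A| = 5, |A ∩ B| = 1; needs |A ∩ B| / |A| ≤ 1/4 — true.
(c) F: |A| = 6, |A ∩ B| = 3; needs |A ∩ B| ≥ 3 — true.
(d) A: |A| = 9, |A ∩ B| = 2; needs |A ∩ B| / |A| ≥ 1/5 — true.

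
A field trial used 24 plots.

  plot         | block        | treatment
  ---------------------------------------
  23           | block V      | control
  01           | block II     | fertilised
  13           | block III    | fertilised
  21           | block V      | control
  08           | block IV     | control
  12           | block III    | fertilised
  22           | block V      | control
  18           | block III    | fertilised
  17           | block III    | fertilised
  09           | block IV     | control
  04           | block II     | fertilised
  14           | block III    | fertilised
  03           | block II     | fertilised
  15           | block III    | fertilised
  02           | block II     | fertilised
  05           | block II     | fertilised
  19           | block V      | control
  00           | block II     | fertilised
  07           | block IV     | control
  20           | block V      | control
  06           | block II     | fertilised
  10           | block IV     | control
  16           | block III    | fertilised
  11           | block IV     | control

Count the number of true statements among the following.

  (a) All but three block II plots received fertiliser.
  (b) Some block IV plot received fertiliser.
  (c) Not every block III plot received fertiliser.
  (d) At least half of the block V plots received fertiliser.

(a) block II: |A| = 7, |A ∩ B| = 7; needs |A ∖ B| = 3 — false.
(b) block IV: |A| = 5, |A ∩ B| = 0; needs A ∩ B ≠ ∅ (|A ∩ B| ≥ 1) — false.
(c) block III: |A| = 7, |A ∩ B| = 7; needs A ⊄ B (|A ∖ B| ≥ 1) — false.
(d) block V: |A| = 5, |A ∩ B| = 0; needs |A ∩ B| ≥ |A ∖ B| — false.

0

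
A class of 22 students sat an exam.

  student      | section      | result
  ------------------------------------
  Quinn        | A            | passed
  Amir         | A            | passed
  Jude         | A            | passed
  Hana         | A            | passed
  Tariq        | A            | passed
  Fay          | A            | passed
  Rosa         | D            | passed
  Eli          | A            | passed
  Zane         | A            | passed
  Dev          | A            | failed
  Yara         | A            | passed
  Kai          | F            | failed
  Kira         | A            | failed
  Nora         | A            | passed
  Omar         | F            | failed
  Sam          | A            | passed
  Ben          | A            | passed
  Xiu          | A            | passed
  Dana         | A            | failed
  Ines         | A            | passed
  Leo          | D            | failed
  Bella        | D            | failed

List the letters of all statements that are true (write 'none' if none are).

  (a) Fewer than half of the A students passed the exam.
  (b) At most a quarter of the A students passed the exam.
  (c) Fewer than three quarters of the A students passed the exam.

|A| = 17, |A ∩ B| = 14, |A ∖ B| = 3.
(a) |A ∩ B| < |A ∖ B|: fails.
(b) |A ∩ B| / |A| ≤ 1/4: fails.
(c) |A ∩ B| / |A| < 3/4: fails.

none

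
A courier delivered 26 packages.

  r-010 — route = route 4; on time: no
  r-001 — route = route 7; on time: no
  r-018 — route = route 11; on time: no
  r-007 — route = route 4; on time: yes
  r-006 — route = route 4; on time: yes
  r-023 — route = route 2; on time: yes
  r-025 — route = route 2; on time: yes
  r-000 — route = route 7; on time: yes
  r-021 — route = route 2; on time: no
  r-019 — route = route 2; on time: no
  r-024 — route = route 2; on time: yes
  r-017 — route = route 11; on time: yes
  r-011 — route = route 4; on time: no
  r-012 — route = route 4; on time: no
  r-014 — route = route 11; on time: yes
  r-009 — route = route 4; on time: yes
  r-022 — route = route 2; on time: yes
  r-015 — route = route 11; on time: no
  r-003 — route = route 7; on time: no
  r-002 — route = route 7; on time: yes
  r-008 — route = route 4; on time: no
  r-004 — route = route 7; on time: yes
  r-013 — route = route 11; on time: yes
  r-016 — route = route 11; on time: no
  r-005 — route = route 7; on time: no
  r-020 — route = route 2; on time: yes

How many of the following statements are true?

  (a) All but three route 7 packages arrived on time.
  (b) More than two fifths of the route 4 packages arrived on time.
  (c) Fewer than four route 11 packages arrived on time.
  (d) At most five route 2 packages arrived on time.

(a) route 7: |A| = 6, |A ∩ B| = 3; needs |A ∖ B| = 3 — true.
(b) route 4: |A| = 7, |A ∩ B| = 3; needs |A ∩ B| / |A| > 2/5 — true.
(c) route 11: |A| = 6, |A ∩ B| = 3; needs |A ∩ B| < 4 — true.
(d) route 2: |A| = 7, |A ∩ B| = 5; needs |A ∩ B| ≤ 5 — true.

4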